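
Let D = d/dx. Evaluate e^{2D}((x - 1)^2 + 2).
x^{2} + 2 x + 3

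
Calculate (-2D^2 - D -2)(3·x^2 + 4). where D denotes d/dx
- 6 x^{2} - 6 x - 20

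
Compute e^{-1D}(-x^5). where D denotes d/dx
- x^{5} + 5 x^{4} - 10 x^{3} + 10 x^{2} - 5 x + 1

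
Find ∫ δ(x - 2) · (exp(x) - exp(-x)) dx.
2 \sinh{\left(2 \right)}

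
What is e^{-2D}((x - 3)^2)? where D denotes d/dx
x^{2} - 10 x + 25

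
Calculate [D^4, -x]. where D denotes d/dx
-4D^{3}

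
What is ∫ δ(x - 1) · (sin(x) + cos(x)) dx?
\cos{\left(1 \right)} + \sin{\left(1 \right)}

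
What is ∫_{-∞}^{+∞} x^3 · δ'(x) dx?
0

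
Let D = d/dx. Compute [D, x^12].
12 x^{11}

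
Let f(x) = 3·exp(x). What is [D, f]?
3 e^{x}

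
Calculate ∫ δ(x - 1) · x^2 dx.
1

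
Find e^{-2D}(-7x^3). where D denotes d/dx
- 7 x^{3} + 42 x^{2} - 84 x + 56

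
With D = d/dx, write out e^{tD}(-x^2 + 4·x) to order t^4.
- t^{2} - 2 t \left(x - 2\right) - x^{2} + 4 x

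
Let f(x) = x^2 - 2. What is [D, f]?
2 x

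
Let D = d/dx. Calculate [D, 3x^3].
9 x^{2}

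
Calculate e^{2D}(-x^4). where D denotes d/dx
- x^{4} - 8 x^{3} - 24 x^{2} - 32 x - 16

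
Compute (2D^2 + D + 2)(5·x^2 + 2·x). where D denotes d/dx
10 x^{2} + 14 x + 22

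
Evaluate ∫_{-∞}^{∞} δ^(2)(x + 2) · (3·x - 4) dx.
0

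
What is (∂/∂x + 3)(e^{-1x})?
2 e^{- x}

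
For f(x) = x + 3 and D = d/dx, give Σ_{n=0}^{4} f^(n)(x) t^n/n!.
t + x + 3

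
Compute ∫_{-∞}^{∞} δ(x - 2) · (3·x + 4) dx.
10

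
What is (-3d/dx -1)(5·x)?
- 5 x - 15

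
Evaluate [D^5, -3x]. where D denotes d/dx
-15D^{4}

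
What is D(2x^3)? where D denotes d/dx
6 x^{2}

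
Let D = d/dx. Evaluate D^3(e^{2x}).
8 e^{2 x}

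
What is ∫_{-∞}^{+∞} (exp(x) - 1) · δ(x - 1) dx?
-1 + e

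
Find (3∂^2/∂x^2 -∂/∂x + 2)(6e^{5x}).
432 e^{5 x}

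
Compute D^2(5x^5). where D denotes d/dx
100 x^{3}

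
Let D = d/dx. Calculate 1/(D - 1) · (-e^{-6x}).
\frac{e^{- 6 x}}{7}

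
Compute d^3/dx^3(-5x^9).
- 2520 x^{6}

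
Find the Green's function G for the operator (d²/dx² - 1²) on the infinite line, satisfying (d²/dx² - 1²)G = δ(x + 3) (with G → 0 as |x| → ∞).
-\frac{e^{-|x + 3|}}{2}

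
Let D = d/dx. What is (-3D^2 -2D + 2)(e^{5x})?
- 83 e^{5 x}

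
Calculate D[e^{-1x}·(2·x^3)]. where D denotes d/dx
2 x^{2} \left(3 - x\right) e^{- x}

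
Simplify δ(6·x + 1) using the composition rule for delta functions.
\frac{\delta(x + 1/6)}{6}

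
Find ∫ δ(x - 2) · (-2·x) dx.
-4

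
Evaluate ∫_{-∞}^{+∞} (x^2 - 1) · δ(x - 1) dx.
0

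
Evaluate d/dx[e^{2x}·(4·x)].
\left(8 x + 4\right) e^{2 x}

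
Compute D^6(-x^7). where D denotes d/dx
- 5040 x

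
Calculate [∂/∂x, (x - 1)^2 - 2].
2 x - 2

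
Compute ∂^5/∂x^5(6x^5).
720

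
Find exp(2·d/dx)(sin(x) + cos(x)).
\sqrt{2} \sin{\left(x + \frac{\pi}{4} + 2 \right)}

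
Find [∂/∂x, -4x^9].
- 36 x^{8}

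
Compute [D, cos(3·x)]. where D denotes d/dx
- 3 \sin{\left(3 x \right)}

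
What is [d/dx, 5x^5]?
25 x^{4}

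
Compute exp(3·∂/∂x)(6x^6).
6 x^{6} + 108 x^{5} + 810 x^{4} + 3240 x^{3} + 7290 x^{2} + 8748 x + 4374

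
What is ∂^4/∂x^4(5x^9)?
15120 x^{5}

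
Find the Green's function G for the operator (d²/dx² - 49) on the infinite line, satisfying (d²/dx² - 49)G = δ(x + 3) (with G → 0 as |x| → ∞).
-\frac{e^{-7|x + 3|}}{14}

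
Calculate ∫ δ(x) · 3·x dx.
0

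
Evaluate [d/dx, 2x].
2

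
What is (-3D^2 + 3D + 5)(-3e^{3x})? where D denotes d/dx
39 e^{3 x}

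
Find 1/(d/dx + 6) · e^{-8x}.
- \frac{e^{- 8 x}}{2}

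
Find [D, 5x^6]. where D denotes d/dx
30 x^{5}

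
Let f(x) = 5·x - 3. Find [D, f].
5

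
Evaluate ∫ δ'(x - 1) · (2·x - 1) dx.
-2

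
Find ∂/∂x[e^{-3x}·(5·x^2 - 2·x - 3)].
\left(- 15 x^{2} + 16 x + 7\right) e^{- 3 x}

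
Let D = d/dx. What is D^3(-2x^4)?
- 48 x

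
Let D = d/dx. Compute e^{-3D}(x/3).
\frac{x}{3} - 1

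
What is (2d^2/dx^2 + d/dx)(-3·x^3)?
9 x \left(- x - 4\right)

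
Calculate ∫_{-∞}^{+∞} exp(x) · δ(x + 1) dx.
e^{-1}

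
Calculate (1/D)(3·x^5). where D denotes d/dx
\frac{x^{6}}{2}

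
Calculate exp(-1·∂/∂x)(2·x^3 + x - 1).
2 x^{3} - 6 x^{2} + 7 x - 4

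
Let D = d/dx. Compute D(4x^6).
24 x^{5}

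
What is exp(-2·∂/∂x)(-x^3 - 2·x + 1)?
- x^{3} + 6 x^{2} - 14 x + 13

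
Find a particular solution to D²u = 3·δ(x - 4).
\frac{3|x - 4|}{2}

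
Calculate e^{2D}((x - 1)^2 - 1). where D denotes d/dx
x \left(x + 2\right)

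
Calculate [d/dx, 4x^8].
32 x^{7}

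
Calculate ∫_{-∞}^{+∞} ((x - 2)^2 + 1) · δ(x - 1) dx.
2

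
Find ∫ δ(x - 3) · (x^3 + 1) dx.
28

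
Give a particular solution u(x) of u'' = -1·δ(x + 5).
-\frac{|x + 5|}{2}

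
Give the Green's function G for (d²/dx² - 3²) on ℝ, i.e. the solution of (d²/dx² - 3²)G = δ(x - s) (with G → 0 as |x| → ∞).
-\frac{e^{-3|x-s|}}{6}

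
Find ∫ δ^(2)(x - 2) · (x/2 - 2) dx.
0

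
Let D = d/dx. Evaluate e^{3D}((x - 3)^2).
x^{2}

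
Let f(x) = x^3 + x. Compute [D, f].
3 x^{2} + 1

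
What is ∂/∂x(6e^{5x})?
30 e^{5 x}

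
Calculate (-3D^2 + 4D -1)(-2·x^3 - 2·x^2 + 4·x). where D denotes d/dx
2 x^{3} - 22 x^{2} + 16 x + 28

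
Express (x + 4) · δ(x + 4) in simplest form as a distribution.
0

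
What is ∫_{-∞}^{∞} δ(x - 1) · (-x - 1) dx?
-2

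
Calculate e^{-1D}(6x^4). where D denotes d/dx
6 x^{4} - 24 x^{3} + 36 x^{2} - 24 x + 6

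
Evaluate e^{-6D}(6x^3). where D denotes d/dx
6 x^{3} - 108 x^{2} + 648 x - 1296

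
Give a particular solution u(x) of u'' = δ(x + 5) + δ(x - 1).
\frac{|x + 5|}{2} + \frac{|x - 1|}{2}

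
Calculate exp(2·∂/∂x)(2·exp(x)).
2 e^{x + 2}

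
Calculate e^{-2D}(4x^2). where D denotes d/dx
4 x^{2} - 16 x + 16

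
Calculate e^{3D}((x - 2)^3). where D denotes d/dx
x^{3} + 3 x^{2} + 3 x + 1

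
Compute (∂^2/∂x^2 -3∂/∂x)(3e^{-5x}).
120 e^{- 5 x}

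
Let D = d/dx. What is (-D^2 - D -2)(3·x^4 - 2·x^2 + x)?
- 6 x^{4} - 12 x^{3} - 32 x^{2} + 2 x + 3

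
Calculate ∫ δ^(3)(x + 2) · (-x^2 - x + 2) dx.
0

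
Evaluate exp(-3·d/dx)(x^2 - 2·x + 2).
x^{2} - 8 x + 17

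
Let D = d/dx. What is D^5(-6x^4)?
0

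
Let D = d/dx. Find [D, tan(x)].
\frac{1}{\cos^{2}{\left(x \right)}}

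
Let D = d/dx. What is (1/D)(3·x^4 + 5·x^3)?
\frac{3 x^{5}}{5} + \frac{5 x^{4}}{4}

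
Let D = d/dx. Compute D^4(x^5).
120 x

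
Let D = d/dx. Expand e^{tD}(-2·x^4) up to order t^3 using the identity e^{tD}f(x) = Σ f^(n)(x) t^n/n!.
2 x \left(- 4 t^{3} - 6 t^{2} x - 4 t x^{2} - x^{3}\right)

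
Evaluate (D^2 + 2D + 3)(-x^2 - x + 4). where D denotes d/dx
- 3 x^{2} - 7 x + 8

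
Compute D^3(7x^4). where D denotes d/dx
168 x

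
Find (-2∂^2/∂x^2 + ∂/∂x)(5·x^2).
10 x - 20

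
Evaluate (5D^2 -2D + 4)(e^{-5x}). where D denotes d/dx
139 e^{- 5 x}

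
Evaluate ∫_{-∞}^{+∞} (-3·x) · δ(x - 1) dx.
-3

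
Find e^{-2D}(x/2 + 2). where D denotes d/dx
\frac{x}{2} + 1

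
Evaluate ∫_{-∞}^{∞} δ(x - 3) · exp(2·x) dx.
e^{6}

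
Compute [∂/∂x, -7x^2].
- 14 x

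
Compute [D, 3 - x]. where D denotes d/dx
-1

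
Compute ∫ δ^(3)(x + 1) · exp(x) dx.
- \frac{1}{e}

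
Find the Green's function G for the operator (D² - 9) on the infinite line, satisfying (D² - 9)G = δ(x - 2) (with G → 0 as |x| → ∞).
-\frac{e^{-3|x - 2|}}{6}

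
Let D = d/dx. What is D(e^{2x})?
2 e^{2 x}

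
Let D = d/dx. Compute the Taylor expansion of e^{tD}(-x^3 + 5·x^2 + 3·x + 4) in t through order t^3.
- t^{3} + t^{2} \left(5 - 3 x\right) + t \left(- 3 x^{2} + 10 x + 3\right) - x^{3} + 5 x^{2} + 3 x + 4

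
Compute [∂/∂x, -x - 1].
-1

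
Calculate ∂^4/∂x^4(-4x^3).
0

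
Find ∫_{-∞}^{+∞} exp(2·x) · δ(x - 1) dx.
e^{2}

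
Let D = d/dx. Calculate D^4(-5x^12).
- 59400 x^{8}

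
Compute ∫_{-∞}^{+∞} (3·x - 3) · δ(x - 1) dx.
0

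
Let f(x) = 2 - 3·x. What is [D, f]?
-3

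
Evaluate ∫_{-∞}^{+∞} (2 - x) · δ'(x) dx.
1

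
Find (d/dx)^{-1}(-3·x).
- \frac{3 x^{2}}{2}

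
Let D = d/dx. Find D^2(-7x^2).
-14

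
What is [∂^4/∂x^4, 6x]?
24\frac{d^{3}}{dx^{3}}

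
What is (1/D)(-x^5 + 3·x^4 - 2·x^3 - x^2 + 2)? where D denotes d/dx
- \frac{x^{6}}{6} + \frac{3 x^{5}}{5} - \frac{x^{4}}{2} - \frac{x^{3}}{3} + 2 x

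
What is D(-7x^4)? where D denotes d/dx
- 28 x^{3}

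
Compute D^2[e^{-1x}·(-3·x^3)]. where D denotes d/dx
3 x \left(- x^{2} + 6 x - 6\right) e^{- x}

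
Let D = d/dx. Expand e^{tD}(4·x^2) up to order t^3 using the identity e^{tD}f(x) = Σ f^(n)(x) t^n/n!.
4 t^{2} + 8 t x + 4 x^{2}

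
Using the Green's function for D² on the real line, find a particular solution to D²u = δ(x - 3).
\frac{|x - 3|}{2}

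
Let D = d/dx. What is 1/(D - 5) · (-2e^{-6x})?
\frac{2 e^{- 6 x}}{11}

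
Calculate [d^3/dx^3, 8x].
24\frac{d^{2}}{dx^{2}}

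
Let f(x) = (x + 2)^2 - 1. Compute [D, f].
2 x + 4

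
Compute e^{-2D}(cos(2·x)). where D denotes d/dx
\cos{\left(2 x - 4 \right)}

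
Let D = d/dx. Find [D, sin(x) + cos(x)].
- \sin{\left(x \right)} + \cos{\left(x \right)}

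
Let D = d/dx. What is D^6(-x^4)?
0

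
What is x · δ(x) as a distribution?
0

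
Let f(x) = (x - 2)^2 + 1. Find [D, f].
2 x - 4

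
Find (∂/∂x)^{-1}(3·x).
\frac{3 x^{2}}{2}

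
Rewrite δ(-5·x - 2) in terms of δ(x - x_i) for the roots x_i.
\frac{\delta(x + 2/5)}{5}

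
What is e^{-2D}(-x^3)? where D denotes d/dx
- x^{3} + 6 x^{2} - 12 x + 8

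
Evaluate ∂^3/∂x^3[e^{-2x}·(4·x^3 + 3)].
16 x \left(- 2 x^{2} + 9 x - 9\right) e^{- 2 x}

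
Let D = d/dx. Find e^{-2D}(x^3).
x^{3} - 6 x^{2} + 12 x - 8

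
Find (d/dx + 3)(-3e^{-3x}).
0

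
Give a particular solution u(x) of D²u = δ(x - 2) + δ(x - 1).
\frac{|x - 2|}{2} + \frac{|x - 1|}{2}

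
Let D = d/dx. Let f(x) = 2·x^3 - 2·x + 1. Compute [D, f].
6 x^{2} - 2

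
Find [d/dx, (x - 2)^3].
3 \left(x - 2\right)^{2}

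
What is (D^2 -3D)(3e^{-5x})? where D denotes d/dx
120 e^{- 5 x}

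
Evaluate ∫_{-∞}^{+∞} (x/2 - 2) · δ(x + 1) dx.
- \frac{5}{2}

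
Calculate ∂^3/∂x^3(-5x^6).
- 600 x^{3}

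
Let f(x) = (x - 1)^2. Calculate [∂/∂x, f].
2 x - 2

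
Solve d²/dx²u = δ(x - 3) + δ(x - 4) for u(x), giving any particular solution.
\frac{|x - 3|}{2} + \frac{|x - 4|}{2}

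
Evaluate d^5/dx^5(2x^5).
240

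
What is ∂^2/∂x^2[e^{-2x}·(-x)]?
4 \left(1 - x\right) e^{- 2 x}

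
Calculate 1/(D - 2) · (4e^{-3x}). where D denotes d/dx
- \frac{4 e^{- 3 x}}{5}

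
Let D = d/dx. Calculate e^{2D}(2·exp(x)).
2 e^{x + 2}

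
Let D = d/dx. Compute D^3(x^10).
720 x^{7}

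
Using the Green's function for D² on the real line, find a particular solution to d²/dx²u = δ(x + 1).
\frac{|x + 1|}{2}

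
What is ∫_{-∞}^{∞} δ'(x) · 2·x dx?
-2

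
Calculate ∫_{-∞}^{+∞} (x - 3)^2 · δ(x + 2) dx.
25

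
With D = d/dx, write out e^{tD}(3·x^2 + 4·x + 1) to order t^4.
3 t^{2} + 2 t \left(3 x + 2\right) + 3 x^{2} + 4 x + 1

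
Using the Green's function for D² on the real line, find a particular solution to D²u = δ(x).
\frac{|x|}{2}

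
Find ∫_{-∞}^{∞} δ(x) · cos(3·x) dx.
1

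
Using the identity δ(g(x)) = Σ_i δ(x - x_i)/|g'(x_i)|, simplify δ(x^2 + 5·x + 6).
\frac{\delta(x + 2) + \delta(x + 3)}{1}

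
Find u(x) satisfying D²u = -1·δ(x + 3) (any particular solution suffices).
-\frac{|x + 3|}{2}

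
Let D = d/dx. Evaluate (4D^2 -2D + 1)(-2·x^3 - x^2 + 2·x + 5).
- 2 x^{3} + 11 x^{2} - 42 x - 7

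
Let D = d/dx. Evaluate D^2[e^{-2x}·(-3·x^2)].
6 \left(- 2 x^{2} + 4 x - 1\right) e^{- 2 x}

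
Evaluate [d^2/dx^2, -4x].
-8\frac{d}{dx}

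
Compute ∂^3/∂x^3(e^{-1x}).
- e^{- x}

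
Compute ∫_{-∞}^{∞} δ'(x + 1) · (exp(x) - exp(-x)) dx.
- 2 \cosh{\left(1 \right)}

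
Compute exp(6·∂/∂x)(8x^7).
8 x^{7} + 336 x^{6} + 6048 x^{5} + 60480 x^{4} + 362880 x^{3} + 1306368 x^{2} + 2612736 x + 2239488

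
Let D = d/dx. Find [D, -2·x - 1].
-2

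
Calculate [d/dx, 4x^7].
28 x^{6}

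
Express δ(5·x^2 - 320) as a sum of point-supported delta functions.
\frac{\delta(x - 8) + \delta(x + 8)}{80}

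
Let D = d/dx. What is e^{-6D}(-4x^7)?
- 4 x^{7} + 168 x^{6} - 3024 x^{5} + 30240 x^{4} - 181440 x^{3} + 653184 x^{2} - 1306368 x + 1119744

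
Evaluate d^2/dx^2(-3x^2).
-6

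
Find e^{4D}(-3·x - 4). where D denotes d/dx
- 3 x - 16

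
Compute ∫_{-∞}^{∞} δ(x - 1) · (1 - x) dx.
0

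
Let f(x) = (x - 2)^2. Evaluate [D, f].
2 x - 4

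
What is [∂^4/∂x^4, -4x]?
-16\frac{d^{3}}{dx^{3}}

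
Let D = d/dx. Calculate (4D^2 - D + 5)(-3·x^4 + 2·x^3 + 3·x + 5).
- 15 x^{4} + 22 x^{3} - 150 x^{2} + 63 x + 22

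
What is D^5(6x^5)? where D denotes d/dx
720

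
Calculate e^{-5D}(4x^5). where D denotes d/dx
4 x^{5} - 100 x^{4} + 1000 x^{3} - 5000 x^{2} + 12500 x - 12500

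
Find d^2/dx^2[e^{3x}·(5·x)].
\left(45 x + 30\right) e^{3 x}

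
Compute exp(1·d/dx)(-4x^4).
- 4 x^{4} - 16 x^{3} - 24 x^{2} - 16 x - 4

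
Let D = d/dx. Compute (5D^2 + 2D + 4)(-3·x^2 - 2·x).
- 12 x^{2} - 20 x - 34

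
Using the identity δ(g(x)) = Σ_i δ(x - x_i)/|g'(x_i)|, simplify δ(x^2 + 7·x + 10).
\frac{\delta(x + 5) + \delta(x + 2)}{3}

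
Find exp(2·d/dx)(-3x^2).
- 3 x^{2} - 12 x - 12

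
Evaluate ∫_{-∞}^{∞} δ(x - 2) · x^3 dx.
8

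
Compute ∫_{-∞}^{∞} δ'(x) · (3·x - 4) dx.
-3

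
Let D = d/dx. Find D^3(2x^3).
12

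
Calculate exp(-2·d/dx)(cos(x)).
\cos{\left(x - 2 \right)}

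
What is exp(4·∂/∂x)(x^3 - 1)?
x^{3} + 12 x^{2} + 48 x + 63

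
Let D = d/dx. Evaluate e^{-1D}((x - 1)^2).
x^{2} - 4 x + 4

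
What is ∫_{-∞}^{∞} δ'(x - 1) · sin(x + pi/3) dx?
- \cos{\left(1 + \frac{\pi}{3} \right)}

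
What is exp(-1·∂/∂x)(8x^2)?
8 x^{2} - 16 x + 8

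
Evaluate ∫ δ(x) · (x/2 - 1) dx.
-1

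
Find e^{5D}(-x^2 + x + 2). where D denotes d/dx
- x^{2} - 9 x - 18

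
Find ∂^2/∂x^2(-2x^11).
- 220 x^{9}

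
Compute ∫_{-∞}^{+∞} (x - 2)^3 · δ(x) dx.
-8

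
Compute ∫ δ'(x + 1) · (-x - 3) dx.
1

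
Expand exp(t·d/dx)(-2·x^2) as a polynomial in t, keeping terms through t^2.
- 2 t^{2} - 4 t x - 2 x^{2}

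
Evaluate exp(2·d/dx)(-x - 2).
- x - 4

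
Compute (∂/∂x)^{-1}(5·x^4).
x^{5}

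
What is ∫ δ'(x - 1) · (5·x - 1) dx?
-5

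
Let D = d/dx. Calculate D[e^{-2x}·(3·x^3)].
x^{2} \left(9 - 6 x\right) e^{- 2 x}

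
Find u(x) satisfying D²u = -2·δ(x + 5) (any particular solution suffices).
-|x + 5|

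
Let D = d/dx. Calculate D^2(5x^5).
100 x^{3}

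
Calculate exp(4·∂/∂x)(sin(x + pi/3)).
\sin{\left(x + \frac{\pi}{3} + 4 \right)}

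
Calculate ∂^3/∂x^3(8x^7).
1680 x^{4}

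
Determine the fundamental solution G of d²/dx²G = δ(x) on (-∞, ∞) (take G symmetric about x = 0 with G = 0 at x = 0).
\frac{|x|}{2}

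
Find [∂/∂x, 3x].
3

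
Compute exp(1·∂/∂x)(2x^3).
2 x^{3} + 6 x^{2} + 6 x + 2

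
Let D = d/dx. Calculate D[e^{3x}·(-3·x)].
\left(- 9 x - 3\right) e^{3 x}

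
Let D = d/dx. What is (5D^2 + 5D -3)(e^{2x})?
27 e^{2 x}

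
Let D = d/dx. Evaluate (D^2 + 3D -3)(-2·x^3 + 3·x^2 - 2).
6 x^{3} - 27 x^{2} + 6 x + 12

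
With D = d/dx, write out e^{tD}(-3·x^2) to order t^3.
- 3 t^{2} - 6 t x - 3 x^{2}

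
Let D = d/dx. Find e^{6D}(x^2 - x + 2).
x^{2} + 11 x + 32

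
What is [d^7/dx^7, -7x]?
-49\frac{d^{6}}{dx^{6}}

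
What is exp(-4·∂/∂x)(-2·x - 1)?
7 - 2 x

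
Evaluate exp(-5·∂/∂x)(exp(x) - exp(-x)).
- e^{5 - x} + e^{x - 5}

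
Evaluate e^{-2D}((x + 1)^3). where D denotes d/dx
x^{3} - 3 x^{2} + 3 x - 1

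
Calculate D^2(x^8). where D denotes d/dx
56 x^{6}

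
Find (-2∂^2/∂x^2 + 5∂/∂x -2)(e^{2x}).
0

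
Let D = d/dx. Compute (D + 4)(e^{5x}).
9 e^{5 x}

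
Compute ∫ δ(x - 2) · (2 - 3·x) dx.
-4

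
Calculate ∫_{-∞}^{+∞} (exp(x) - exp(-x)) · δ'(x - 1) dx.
- 2 \cosh{\left(1 \right)}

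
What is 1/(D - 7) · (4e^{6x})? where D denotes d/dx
- 4 e^{6 x}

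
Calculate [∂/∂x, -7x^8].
- 56 x^{7}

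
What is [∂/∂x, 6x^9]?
54 x^{8}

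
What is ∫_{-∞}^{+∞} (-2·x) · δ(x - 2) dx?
-4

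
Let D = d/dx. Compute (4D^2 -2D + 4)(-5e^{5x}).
- 470 e^{5 x}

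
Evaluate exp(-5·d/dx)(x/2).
\frac{x}{2} - \frac{5}{2}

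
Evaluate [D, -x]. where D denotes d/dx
-1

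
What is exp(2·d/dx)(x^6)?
x^{6} + 12 x^{5} + 60 x^{4} + 160 x^{3} + 240 x^{2} + 192 x + 64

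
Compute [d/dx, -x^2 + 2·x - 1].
2 - 2 x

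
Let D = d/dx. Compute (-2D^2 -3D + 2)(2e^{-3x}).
- 14 e^{- 3 x}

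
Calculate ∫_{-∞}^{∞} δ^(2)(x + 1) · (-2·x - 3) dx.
0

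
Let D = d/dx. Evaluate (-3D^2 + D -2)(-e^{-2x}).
16 e^{- 2 x}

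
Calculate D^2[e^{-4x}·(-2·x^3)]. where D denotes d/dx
4 x \left(- 8 x^{2} + 12 x - 3\right) e^{- 4 x}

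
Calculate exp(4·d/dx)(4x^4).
4 x^{4} + 64 x^{3} + 384 x^{2} + 1024 x + 1024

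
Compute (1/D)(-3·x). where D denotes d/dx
- \frac{3 x^{2}}{2}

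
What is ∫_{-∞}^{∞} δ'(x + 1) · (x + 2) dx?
-1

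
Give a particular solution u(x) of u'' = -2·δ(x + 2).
-|x + 2|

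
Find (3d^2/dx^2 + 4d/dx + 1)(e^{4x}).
65 e^{4 x}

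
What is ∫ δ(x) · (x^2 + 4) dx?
4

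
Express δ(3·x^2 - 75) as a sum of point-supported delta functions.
\frac{\delta(x - 5) + \delta(x + 5)}{30}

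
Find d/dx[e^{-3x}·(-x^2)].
x \left(3 x - 2\right) e^{- 3 x}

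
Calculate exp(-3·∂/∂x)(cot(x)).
\cot{\left(x - 3 \right)}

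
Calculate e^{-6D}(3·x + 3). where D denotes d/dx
3 x - 15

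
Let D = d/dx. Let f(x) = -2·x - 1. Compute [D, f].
-2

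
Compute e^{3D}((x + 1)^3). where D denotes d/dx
x^{3} + 12 x^{2} + 48 x + 64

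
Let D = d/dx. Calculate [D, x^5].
5 x^{4}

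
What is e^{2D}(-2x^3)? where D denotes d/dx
- 2 x^{3} - 12 x^{2} - 24 x - 16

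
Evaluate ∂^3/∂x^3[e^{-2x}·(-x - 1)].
4 \left(2 x - 1\right) e^{- 2 x}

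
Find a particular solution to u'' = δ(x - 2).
\frac{|x - 2|}{2}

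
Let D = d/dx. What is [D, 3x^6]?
18 x^{5}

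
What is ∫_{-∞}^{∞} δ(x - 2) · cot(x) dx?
\cot{\left(2 \right)}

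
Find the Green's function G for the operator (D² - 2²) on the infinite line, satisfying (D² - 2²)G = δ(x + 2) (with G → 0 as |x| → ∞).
-\frac{e^{-2|x + 2|}}{4}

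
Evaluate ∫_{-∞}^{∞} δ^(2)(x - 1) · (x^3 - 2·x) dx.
6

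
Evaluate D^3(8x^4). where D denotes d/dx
192 x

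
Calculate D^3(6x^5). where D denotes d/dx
360 x^{2}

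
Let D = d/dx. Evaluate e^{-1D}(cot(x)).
\cot{\left(x - 1 \right)}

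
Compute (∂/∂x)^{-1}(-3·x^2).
- x^{3}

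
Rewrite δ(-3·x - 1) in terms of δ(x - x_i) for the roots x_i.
\frac{\delta(x + 1/3)}{3}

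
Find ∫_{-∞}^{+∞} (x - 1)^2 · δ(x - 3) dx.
4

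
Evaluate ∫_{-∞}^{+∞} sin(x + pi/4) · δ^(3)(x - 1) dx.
\cos{\left(\frac{\pi}{4} + 1 \right)}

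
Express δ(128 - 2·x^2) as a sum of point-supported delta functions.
\frac{\delta(x - 8) + \delta(x + 8)}{32}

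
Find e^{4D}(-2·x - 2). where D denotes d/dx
- 2 x - 10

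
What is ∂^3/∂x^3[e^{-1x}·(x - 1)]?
\left(4 - x\right) e^{- x}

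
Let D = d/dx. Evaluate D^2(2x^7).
84 x^{5}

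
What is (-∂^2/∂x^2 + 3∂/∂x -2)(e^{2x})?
0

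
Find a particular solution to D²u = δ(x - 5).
\frac{|x - 5|}{2}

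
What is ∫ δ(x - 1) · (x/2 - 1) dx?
- \frac{1}{2}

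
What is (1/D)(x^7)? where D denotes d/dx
\frac{x^{8}}{8}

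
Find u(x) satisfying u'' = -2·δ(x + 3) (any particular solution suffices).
-|x + 3|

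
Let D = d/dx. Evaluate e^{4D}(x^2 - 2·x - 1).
x^{2} + 6 x + 7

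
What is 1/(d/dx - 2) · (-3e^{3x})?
- 3 e^{3 x}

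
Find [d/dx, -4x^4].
- 16 x^{3}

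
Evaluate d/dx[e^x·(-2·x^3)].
2 x^{2} \left(- x - 3\right) e^{x}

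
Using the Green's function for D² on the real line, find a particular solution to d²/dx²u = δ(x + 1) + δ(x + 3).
\frac{|x + 1|}{2} + \frac{|x + 3|}{2}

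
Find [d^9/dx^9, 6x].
54\frac{d^{8}}{dx^{8}}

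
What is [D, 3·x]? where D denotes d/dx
3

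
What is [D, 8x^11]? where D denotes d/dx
88 x^{10}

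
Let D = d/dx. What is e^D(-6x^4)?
- 6 x^{4} - 24 x^{3} - 36 x^{2} - 24 x - 6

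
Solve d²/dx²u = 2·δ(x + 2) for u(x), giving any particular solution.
|x + 2|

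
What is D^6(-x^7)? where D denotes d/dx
- 5040 x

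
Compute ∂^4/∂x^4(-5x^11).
- 39600 x^{7}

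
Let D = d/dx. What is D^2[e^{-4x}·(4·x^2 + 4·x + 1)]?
8 \left(8 x^{2} - 1\right) e^{- 4 x}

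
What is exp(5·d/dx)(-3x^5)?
- 3 x^{5} - 75 x^{4} - 750 x^{3} - 3750 x^{2} - 9375 x - 9375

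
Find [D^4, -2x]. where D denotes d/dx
-8D^{3}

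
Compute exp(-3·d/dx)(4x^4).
4 x^{4} - 48 x^{3} + 216 x^{2} - 432 x + 324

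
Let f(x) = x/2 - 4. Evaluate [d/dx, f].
\frac{1}{2}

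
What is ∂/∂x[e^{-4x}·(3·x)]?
3 \left(1 - 4 x\right) e^{- 4 x}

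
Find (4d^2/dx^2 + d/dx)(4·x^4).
16 x^{2} \left(x + 12\right)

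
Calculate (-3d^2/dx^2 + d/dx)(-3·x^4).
12 x^{2} \left(9 - x\right)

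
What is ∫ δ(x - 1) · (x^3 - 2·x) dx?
-1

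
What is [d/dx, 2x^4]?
8 x^{3}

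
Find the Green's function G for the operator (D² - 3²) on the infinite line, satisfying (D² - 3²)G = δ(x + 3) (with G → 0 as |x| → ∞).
-\frac{e^{-3|x + 3|}}{6}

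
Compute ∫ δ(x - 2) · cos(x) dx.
\cos{\left(2 \right)}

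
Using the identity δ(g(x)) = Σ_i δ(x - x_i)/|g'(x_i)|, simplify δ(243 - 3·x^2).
\frac{\delta(x - 9) + \delta(x + 9)}{54}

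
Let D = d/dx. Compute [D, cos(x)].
- \sin{\left(x \right)}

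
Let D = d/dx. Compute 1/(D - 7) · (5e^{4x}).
- \frac{5 e^{4 x}}{3}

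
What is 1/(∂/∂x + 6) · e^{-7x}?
- e^{- 7 x}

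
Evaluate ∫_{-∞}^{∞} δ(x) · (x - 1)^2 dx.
1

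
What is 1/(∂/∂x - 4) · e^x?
- \frac{e^{x}}{3}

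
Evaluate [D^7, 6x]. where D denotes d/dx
42D^{6}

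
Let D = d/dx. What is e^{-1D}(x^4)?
x^{4} - 4 x^{3} + 6 x^{2} - 4 x + 1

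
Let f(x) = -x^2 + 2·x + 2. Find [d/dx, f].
2 - 2 x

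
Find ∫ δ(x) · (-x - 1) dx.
-1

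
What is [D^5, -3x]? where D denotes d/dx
-15D^{4}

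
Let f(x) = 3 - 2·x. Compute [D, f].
-2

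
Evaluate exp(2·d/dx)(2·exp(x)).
2 e^{x + 2}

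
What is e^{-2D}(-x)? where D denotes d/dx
2 - x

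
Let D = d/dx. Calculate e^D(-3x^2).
- 3 x^{2} - 6 x - 3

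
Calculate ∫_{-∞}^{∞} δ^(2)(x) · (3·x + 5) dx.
0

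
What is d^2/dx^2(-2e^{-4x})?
- 32 e^{- 4 x}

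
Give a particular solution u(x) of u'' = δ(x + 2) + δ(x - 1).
\frac{|x + 2|}{2} + \frac{|x - 1|}{2}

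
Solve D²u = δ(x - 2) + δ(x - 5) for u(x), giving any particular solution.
\frac{|x - 2|}{2} + \frac{|x - 5|}{2}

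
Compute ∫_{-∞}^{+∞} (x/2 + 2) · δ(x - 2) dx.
3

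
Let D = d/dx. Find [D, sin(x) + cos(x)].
- \sin{\left(x \right)} + \cos{\left(x \right)}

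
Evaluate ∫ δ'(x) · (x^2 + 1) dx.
0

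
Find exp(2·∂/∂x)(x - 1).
x + 1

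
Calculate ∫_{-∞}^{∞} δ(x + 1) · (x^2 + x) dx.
0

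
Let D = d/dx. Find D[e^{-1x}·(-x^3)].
x^{2} \left(x - 3\right) e^{- x}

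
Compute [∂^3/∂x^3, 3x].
9\frac{d^{2}}{dx^{2}}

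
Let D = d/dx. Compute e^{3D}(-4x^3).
- 4 x^{3} - 36 x^{2} - 108 x - 108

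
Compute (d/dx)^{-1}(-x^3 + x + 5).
- \frac{x^{4}}{4} + \frac{x^{2}}{2} + 5 x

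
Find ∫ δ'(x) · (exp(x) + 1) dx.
-1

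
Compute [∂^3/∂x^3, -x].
-3\frac{d^{2}}{dx^{2}}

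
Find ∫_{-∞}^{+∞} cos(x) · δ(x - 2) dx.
\cos{\left(2 \right)}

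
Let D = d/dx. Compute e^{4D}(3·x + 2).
3 x + 14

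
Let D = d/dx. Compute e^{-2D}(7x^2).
7 x^{2} - 28 x + 28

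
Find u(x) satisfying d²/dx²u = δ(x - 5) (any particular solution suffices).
\frac{|x - 5|}{2}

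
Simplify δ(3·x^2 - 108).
\frac{\delta(x - 6) + \delta(x + 6)}{36}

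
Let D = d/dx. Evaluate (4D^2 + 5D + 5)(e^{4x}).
89 e^{4 x}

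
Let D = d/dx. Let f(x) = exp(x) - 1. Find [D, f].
e^{x}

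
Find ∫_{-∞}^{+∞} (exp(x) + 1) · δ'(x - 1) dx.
- e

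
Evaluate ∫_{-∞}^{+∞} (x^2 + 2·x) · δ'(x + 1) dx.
0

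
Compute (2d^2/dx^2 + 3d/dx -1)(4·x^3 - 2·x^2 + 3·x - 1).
- 4 x^{3} + 38 x^{2} + 33 x + 2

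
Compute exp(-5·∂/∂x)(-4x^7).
- 4 x^{7} + 140 x^{6} - 2100 x^{5} + 17500 x^{4} - 87500 x^{3} + 262500 x^{2} - 437500 x + 312500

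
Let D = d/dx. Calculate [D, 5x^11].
55 x^{10}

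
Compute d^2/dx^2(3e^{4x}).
48 e^{4 x}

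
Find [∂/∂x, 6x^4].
24 x^{3}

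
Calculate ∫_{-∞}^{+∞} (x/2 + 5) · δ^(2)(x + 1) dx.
0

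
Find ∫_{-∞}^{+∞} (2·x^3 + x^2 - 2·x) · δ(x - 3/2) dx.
6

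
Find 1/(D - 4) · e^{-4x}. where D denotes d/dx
- \frac{e^{- 4 x}}{8}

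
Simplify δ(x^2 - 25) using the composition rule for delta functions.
\frac{\delta(x + 5) + \delta(x - 5)}{10}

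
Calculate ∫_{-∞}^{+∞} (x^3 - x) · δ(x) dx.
0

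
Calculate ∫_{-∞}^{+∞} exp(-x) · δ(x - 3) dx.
e^{-3}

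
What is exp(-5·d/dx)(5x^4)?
5 x^{4} - 100 x^{3} + 750 x^{2} - 2500 x + 3125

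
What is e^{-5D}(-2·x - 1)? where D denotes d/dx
9 - 2 x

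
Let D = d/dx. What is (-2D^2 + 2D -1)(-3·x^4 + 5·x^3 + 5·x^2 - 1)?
3 x^{4} - 29 x^{3} + 97 x^{2} - 40 x - 19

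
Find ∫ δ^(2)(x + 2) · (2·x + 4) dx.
0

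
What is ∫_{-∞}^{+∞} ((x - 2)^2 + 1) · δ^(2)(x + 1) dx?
2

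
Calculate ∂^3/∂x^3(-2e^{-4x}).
128 e^{- 4 x}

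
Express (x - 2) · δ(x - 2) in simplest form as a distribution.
0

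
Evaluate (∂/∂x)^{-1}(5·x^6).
\frac{5 x^{7}}{7}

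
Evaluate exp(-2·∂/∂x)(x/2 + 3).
\frac{x}{2} + 2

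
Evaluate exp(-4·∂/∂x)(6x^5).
6 x^{5} - 120 x^{4} + 960 x^{3} - 3840 x^{2} + 7680 x - 6144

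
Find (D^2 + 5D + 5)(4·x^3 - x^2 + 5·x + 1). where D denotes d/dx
20 x^{3} + 55 x^{2} + 39 x + 28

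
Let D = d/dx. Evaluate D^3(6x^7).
1260 x^{4}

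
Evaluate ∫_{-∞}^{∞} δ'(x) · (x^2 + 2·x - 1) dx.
-2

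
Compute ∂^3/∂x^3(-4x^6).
- 480 x^{3}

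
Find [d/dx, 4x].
4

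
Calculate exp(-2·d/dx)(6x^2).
6 x^{2} - 24 x + 24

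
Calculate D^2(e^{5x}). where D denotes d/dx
25 e^{5 x}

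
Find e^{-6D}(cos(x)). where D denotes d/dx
\cos{\left(x - 6 \right)}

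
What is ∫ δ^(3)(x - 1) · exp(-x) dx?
e^{-1}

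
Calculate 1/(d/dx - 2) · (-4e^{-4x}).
\frac{2 e^{- 4 x}}{3}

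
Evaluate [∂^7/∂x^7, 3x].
21\frac{d^{6}}{dx^{6}}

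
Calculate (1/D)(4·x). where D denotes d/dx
2 x^{2}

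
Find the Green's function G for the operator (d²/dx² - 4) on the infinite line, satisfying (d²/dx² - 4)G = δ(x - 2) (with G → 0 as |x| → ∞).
-\frac{e^{-2|x - 2|}}{4}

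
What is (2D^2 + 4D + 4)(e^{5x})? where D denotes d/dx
74 e^{5 x}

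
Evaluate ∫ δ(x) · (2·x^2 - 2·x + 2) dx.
2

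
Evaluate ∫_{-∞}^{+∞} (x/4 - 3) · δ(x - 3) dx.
- \frac{9}{4}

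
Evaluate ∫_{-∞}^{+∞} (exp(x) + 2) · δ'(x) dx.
-1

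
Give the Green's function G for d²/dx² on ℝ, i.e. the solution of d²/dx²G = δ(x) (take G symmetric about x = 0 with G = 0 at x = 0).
\frac{|x|}{2}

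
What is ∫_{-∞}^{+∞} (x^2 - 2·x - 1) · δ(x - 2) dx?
-1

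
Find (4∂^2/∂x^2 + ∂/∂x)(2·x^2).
4 x + 16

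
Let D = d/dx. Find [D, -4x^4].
- 16 x^{3}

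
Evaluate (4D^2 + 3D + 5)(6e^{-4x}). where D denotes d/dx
342 e^{- 4 x}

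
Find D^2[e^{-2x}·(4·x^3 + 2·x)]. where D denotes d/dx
8 \left(2 x^{3} - 6 x^{2} + 4 x - 1\right) e^{- 2 x}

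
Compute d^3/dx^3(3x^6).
360 x^{3}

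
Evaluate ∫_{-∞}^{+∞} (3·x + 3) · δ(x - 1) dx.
6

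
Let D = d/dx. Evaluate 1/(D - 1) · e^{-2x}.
- \frac{e^{- 2 x}}{3}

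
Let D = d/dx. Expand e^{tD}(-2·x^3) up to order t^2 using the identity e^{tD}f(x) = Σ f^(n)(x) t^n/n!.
2 x \left(- 3 t^{2} - 3 t x - x^{2}\right)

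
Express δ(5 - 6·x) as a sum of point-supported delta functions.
\frac{\delta(x - 5/6)}{6}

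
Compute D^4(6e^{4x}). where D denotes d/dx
1536 e^{4 x}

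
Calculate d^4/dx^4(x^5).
120 x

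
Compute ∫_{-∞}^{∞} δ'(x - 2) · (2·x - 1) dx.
-2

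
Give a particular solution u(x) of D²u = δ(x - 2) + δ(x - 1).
\frac{|x - 2|}{2} + \frac{|x - 1|}{2}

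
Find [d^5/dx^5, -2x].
-10\frac{d^{4}}{dx^{4}}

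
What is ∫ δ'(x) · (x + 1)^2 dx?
-2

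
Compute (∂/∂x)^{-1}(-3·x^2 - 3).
- x^{3} - 3 x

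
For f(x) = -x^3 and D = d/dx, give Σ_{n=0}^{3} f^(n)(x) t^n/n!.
- t^{3} - 3 t^{2} x - 3 t x^{2} - x^{3}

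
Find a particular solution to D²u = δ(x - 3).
\frac{|x - 3|}{2}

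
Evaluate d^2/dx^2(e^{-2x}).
4 e^{- 2 x}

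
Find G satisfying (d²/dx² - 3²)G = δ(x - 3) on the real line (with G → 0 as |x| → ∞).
-\frac{e^{-3|x - 3|}}{6}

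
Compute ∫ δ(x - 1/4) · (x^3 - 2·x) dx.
- \frac{31}{64}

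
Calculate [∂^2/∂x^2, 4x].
8\frac{d}{dx}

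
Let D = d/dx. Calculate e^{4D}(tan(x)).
\tan{\left(x + 4 \right)}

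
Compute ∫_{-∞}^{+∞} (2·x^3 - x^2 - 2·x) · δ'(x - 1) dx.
-2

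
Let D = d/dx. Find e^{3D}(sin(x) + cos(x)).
\sqrt{2} \sin{\left(x + \frac{\pi}{4} + 3 \right)}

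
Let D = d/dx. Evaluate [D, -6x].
-6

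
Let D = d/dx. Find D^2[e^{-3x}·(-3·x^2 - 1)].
3 \left(- 9 x^{2} + 12 x - 5\right) e^{- 3 x}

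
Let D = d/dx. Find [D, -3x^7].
- 21 x^{6}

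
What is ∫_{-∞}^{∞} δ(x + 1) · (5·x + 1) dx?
-4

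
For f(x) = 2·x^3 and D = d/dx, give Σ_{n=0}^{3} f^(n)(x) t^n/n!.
2 t^{3} + 6 t^{2} x + 6 t x^{2} + 2 x^{3}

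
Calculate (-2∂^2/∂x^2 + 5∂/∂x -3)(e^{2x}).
- e^{2 x}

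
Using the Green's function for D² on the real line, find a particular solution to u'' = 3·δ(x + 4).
\frac{3|x + 4|}{2}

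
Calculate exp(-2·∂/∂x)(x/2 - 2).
\frac{x}{2} - 3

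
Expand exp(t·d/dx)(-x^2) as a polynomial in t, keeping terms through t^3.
- t^{2} - 2 t x - x^{2}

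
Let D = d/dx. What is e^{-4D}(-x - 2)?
2 - x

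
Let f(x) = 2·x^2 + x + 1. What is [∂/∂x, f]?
4 x + 1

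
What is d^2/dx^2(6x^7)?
252 x^{5}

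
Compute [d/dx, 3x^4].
12 x^{3}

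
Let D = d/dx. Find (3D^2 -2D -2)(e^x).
- e^{x}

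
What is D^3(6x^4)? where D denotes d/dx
144 x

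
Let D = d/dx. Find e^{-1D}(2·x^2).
2 x^{2} - 4 x + 2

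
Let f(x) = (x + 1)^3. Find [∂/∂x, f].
3 \left(x + 1\right)^{2}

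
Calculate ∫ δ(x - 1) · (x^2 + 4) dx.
5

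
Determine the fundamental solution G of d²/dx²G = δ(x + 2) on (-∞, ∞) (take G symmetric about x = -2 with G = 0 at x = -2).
\frac{|x + 2|}{2}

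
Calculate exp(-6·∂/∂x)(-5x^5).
- 5 x^{5} + 150 x^{4} - 1800 x^{3} + 10800 x^{2} - 32400 x + 38880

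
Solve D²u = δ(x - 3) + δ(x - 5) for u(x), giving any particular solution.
\frac{|x - 3|}{2} + \frac{|x - 5|}{2}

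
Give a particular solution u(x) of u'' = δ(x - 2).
\frac{|x - 2|}{2}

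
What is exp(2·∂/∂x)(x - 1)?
x + 1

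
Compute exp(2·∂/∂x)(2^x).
2^{x + 2}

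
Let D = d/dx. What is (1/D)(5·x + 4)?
\frac{5 x^{2}}{2} + 4 x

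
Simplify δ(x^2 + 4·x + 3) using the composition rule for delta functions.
\frac{\delta(x + 3) + \delta(x + 1)}{2}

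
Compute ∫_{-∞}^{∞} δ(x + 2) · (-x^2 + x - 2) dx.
-8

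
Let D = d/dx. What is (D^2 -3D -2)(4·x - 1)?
- 8 x - 10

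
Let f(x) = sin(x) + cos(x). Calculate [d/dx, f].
- \sin{\left(x \right)} + \cos{\left(x \right)}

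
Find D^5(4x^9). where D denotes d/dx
60480 x^{4}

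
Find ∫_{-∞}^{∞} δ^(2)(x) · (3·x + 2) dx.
0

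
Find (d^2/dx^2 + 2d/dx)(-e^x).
- 3 e^{x}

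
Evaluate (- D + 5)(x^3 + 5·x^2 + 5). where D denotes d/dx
5 x^{3} + 22 x^{2} - 10 x + 25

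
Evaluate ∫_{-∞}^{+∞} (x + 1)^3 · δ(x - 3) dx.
64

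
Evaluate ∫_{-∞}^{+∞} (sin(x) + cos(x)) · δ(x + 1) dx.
- \sin{\left(1 \right)} + \cos{\left(1 \right)}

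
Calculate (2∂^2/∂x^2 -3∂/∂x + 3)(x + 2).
3 x + 3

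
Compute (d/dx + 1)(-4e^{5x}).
- 24 e^{5 x}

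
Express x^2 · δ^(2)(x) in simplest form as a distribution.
2\delta(x)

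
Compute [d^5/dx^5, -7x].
-35\frac{d^{4}}{dx^{4}}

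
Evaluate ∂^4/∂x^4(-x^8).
- 1680 x^{4}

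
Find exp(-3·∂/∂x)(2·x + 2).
2 x - 4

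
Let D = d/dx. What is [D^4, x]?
4D^{3}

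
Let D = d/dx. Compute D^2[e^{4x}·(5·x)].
\left(80 x + 40\right) e^{4 x}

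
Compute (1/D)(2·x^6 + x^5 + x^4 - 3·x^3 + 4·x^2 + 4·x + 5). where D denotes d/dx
\frac{2 x^{7}}{7} + \frac{x^{6}}{6} + \frac{x^{5}}{5} - \frac{3 x^{4}}{4} + \frac{4 x^{3}}{3} + 2 x^{2} + 5 x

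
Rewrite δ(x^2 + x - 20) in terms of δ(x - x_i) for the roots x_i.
\frac{\delta(x + 5) + \delta(x - 4)}{9}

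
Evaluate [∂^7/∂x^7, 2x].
14\frac{d^{6}}{dx^{6}}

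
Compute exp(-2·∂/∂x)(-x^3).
- x^{3} + 6 x^{2} - 12 x + 8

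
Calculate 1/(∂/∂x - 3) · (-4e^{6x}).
- \frac{4 e^{6 x}}{3}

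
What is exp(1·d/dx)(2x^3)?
2 x^{3} + 6 x^{2} + 6 x + 2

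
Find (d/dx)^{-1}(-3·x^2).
- x^{3}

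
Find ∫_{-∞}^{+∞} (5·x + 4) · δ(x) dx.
4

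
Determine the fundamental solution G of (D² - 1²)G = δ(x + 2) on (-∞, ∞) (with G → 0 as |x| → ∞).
-\frac{e^{-|x + 2|}}{2}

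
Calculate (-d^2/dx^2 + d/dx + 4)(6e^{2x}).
12 e^{2 x}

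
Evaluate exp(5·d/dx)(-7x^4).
- 7 x^{4} - 140 x^{3} - 1050 x^{2} - 3500 x - 4375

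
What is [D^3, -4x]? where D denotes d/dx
-12D^{2}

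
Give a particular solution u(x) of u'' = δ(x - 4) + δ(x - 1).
\frac{|x - 4|}{2} + \frac{|x - 1|}{2}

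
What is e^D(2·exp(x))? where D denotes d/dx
2 e^{x + 1}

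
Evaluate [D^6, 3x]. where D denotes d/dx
18D^{5}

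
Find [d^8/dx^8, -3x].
-24\frac{d^{7}}{dx^{7}}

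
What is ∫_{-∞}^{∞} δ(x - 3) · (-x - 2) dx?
-5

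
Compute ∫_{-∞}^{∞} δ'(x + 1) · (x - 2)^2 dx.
6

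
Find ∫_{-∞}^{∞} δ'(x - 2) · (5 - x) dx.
1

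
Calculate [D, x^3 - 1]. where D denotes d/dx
3 x^{2}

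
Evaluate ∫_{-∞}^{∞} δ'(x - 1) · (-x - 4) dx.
1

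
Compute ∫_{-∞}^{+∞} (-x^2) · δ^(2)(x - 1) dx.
-2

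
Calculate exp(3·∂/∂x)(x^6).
x^{6} + 18 x^{5} + 135 x^{4} + 540 x^{3} + 1215 x^{2} + 1458 x + 729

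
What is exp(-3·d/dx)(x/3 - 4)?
\frac{x}{3} - 5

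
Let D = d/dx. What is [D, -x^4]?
- 4 x^{3}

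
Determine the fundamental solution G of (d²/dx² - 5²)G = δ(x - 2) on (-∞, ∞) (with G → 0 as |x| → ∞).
-\frac{e^{-5|x - 2|}}{10}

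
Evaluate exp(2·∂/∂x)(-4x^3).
- 4 x^{3} - 24 x^{2} - 48 x - 32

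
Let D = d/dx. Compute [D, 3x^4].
12 x^{3}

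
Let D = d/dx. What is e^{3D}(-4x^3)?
- 4 x^{3} - 36 x^{2} - 108 x - 108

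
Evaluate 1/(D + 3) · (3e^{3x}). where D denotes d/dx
\frac{e^{3 x}}{2}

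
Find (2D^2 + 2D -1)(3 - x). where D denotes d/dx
x - 5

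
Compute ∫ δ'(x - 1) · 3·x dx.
-3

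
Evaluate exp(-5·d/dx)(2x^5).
2 x^{5} - 50 x^{4} + 500 x^{3} - 2500 x^{2} + 6250 x - 6250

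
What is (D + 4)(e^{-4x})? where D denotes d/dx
0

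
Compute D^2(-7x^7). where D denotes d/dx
- 294 x^{5}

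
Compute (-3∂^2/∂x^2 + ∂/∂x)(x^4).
4 x^{2} \left(x - 9\right)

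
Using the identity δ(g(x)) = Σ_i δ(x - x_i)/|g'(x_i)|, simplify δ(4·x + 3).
\frac{\delta(x + 3/4)}{4}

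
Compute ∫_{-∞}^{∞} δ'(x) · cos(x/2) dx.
0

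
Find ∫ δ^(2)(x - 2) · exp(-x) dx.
e^{-2}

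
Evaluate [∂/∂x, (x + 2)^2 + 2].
2 x + 4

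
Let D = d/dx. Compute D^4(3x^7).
2520 x^{3}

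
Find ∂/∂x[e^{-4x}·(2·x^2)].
4 x \left(1 - 2 x\right) e^{- 4 x}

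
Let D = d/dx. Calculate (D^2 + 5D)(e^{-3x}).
- 6 e^{- 3 x}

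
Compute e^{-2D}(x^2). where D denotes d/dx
x^{2} - 4 x + 4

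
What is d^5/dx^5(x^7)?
2520 x^{2}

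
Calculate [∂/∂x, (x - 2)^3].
3 \left(x - 2\right)^{2}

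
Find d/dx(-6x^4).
- 24 x^{3}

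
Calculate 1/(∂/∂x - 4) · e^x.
- \frac{e^{x}}{3}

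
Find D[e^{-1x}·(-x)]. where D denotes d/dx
\left(x - 1\right) e^{- x}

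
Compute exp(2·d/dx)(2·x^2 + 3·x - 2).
2 x^{2} + 11 x + 12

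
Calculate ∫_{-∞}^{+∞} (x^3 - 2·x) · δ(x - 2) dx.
4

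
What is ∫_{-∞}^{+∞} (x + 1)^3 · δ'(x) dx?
-3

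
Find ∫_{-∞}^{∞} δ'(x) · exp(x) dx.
-1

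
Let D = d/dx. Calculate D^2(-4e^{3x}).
- 36 e^{3 x}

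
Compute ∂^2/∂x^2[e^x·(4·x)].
4 \left(x + 2\right) e^{x}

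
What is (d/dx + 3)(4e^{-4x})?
- 4 e^{- 4 x}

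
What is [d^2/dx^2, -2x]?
-4\frac{d}{dx}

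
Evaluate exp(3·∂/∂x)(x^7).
x^{7} + 21 x^{6} + 189 x^{5} + 945 x^{4} + 2835 x^{3} + 5103 x^{2} + 5103 x + 2187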